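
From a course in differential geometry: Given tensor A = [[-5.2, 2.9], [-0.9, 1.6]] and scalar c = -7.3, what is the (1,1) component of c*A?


Scalar multiplication: (cA)_{ij} = c * A_{ij}.
c = -7.3
A_{11} = -5.2
(cA)_{11} = -7.3 * -5.2 = 37.96

37.96


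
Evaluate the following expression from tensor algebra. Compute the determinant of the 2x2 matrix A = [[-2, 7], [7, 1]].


For a 2x2 matrix [[a, b], [c, d]], det = a*d - b*c.
a = -2, b = 7, c = 7, d = 1
a*d = -2 * 1 = -2
b*c = 7 * 7 = 49
det = -2 - 49 = -51

-51


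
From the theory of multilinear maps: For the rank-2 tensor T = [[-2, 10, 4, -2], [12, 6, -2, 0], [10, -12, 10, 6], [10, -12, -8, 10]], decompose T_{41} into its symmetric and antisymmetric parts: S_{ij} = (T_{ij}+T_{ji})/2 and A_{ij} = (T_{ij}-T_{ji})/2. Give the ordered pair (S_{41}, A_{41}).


T_{41} = 10
T_{14} = -2
S_{41} = (10 + -2)/2 = 8/2 = 4
A_{41} = (10 - -2)/2 = 12/2 = 6
Check: S + A = 4 + 6 = 10 = T_{41}.

(4, 6)


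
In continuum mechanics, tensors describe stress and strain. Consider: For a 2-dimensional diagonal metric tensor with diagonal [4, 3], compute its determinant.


For a diagonal metric, the determinant is the product of diagonal entries.
Diagonal entries: 4, 3
det(g) = 4 * 3 = 12

12


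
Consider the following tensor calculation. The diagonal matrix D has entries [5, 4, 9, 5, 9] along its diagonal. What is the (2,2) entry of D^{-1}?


For a diagonal matrix, the inverse has entries (D^{-1})_{ii} = 1/d_{ii}.
The diagonal entries are: d_{11} = 5, d_{22} = 4, d_{33} = 9, d_{44} = 5, d_{55} = 9
We need (D^{-1})_{22} = 1/d_{22} = 1/4 = 1/4

1/4


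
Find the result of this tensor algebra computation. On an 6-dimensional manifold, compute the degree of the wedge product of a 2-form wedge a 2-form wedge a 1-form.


The degree of a wedge product is the sum of the degrees of the individual forms.
Degrees: 2, 2, 1
Total degree = 2 + 2 + 1 = 5

5


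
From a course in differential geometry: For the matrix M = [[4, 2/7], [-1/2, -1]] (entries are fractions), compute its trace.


The trace is the sum of diagonal entries.
Diagonal: M[1,1] = 4, M[2,2] = -1
Tr(M) = 4 + -1
Computing step by step:
After adding M[1,1]: 4
After adding M[2,2]: 3
Tr(M) = 3

3


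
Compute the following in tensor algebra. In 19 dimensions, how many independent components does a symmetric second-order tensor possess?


A symmetric rank-2 tensor in d dimensions has d(d+1)/2 independent components.
d = 19
d(d+1)/2 = 19 * 20 / 2 = 380 / 2 = 190

190


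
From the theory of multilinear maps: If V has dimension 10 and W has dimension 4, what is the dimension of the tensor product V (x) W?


The dimension of a tensor product is the product of dimensions.
dim(V) = 10, dim(W) = 4
dim(V (x) W) = 10 * 4 = 40

40


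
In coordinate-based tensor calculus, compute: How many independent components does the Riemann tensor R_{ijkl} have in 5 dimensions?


The Riemann tensor in d dimensions has d^2(d^2 - 1)/12 independent components.
d = 5, so d^2 = 25
d^2 - 1 = 24
d^2(d^2 - 1) = 25 * 24 = 600
Divide by 12: 600 / 12 = 50

50


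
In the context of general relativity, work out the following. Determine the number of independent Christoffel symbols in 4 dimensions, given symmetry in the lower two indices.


Christoffel symbols Gamma^k_{ij} are symmetric in i,j, so there are d * d(d+1)/2 independent symbols.
d = 4
d(d+1)/2 = 4 * 5 / 2 = 10
Total = 4 * 10 = 40

40


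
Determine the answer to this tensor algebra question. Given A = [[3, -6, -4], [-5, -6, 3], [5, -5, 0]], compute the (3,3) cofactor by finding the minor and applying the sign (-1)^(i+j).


To find cofactor C_{33}, delete row 3 and column 3.
The resulting 2x2 submatrix is: [[3, -6], [-5, -6]]
Minor M_{33} = 3*-6 - -6*-5
  = -18 - 30 = -48
Sign = (-1)^(3+3) = (-1)^6 = 1
Cofactor C_{33} = 1 * -48 = -48

-48


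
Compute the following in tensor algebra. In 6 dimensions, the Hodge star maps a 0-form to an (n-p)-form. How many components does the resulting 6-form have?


The Hodge dual of a p-form on an n-dimensional manifold is an (n-p)-form.
n = 6, p = 0, so dual degree = 6 - 0 = 6
The number of components is C(n, n-p) = C(6, 6) = 1

1


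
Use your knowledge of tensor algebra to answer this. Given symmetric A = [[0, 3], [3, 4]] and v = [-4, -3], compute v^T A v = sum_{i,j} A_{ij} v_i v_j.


First compute Av:
(Av)_1 = 0*-4 + 3*-3 = -9
(Av)_2 = 3*-4 + 4*-3 = -24
Av = [-9, -24]
Then v^T (Av) = -4*-9 + -3*-24
= 36 + 72 = 108

108


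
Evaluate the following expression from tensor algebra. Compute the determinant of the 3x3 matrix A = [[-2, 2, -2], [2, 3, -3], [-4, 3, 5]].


Expanding along the first row, det(A) = a11*M_11 - a12*M_12 + a13*M_13, where M_1j is the (1,j) minor.
Minor M_11 = 3*5 - -3*3 = 24
Minor M_12 = 2*5 - -3*-4 = -2
Minor M_13 = 2*3 - 3*-4 = 18
det = -2*(24) - 2*(-2) + -2*(18)
    = -48 - -4 + -36
    = -80

-80


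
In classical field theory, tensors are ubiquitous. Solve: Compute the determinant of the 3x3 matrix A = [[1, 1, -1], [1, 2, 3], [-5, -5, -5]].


Expanding along the first row, det(A) = a11*M_11 - a12*M_12 + a13*M_13, where M_1j is the (1,j) minor.
Minor M_11 = 2*-5 - 3*-5 = 5
Minor M_12 = 1*-5 - 3*-5 = 10
Minor M_13 = 1*-5 - 2*-5 = 5
det = 1*(5) - 1*(10) + -1*(5)
    = 5 - 10 + -5
    = -10

-10


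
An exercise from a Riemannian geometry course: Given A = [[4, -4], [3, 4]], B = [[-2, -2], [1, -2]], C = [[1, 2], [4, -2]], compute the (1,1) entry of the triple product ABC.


(ABC)_{11} = sum_m (AB)_{1m} C_{m1}. First compute row 1 of AB.
(AB)_{11} = 4*-2 + -4*1 = -12
(AB)_{12} = 4*-2 + -4*-2 = 0
Now contract with column 1 of C:
(AB)_{11} * C_{11} = -12 * 1 = -12
(AB)_{12} * C_{21} = 0 * 4 = 0
(ABC)_{11} = -12 + 0 = -12

-12


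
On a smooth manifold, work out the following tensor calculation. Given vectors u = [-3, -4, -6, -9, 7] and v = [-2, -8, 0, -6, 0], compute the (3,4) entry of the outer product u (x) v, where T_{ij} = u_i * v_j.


The outer product entry T_{ij} = u_i * v_j.
We need i=3, j=4.
u_3 = -6, v_4 = -6
T_{3,4} = -6 * -6 = 36

36


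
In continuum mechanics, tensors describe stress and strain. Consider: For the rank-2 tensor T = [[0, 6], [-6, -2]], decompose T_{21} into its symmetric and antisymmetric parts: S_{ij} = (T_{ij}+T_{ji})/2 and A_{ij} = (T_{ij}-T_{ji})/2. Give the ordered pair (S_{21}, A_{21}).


T_{21} = -6
T_{12} = 6
S_{21} = (-6 + 6)/2 = 0/2 = 0
A_{21} = (-6 - 6)/2 = -12/2 = -6
Check: S + A = 0 + -6 = -6 = T_{21}.

(0, -6)


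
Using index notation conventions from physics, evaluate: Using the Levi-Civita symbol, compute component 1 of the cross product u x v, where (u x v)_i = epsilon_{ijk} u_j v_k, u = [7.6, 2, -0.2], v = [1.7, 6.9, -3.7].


(u x v)_1 = sum_{j,k} epsilon_{1jk} u_j v_k. Only permutations of (1,2,3) contribute; the two non-zero terms are:
eps_{123} u_2 v_3 = 1 * 2 * -3.7 = -7.4
eps_{132} u_3 v_2 = -1 * -0.2 * 6.9 = 1.38
(u x v)_1 = -6.02

-6.02


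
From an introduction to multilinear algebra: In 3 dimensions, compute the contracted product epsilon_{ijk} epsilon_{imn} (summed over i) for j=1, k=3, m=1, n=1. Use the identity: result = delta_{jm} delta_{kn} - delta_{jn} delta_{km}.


Using the identity: epsilon_{ijk} epsilon_{imn} = delta_{jm} delta_{kn} - delta_{jn} delta_{km}.
delta_{11} = 1
delta_{31} = 0
delta_{11} = 1
delta_{31} = 0
Result = 1 * 0 - 1 * 0 = 0 - 0 = 0

0


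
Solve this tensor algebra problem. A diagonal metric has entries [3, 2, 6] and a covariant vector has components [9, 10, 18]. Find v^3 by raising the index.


To raise an index with a diagonal metric: v^i = v_i / g_{ii}.
For index 3: v_3 = 18, g_{33} = 6
v^3 = 18 / 6 = 3

3


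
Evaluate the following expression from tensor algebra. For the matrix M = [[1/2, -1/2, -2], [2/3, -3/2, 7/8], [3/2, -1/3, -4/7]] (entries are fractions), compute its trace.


The trace is the sum of diagonal entries.
Diagonal: M[1,1] = 1/2, M[2,2] = -3/2, M[3,3] = -4/7
Tr(M) = 1/2 + -3/2 + -4/7
Computing step by step:
After adding M[1,1]: 1/2
After adding M[2,2]: -1
After adding M[3,3]: -11/7
Tr(M) = -11/7

-11/7


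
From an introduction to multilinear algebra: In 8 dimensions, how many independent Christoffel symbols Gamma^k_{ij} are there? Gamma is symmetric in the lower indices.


Christoffel symbols Gamma^k_{ij} are symmetric in i,j, so there are d * d(d+1)/2 independent symbols.
d = 8
d(d+1)/2 = 8 * 9 / 2 = 36
Total = 8 * 36 = 288

288


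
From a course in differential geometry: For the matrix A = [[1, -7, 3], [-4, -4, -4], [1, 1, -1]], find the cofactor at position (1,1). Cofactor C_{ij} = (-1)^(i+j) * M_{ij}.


To find cofactor C_{11}, delete row 1 and column 1.
The resulting 2x2 submatrix is: [[-4, -4], [1, -1]]
Minor M_{11} = -4*-1 - -4*1
  = 4 - -4 = 8
Sign = (-1)^(1+1) = (-1)^2 = 1
Cofactor C_{11} = 1 * 8 = 8

8


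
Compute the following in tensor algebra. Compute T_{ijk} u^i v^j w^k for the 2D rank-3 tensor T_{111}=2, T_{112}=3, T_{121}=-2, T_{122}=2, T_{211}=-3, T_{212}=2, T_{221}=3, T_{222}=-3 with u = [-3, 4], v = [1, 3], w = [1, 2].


S = sum over i,j,k of T_{ijk} u_i v_j w_k. Expanding all 8 terms:
T_{111}*u_1*v_1*w_1 = 2*-3*1*1 = -6  (running total: -6)
T_{112}*u_1*v_1*w_2 = 3*-3*1*2 = -18  (running total: -24)
T_{121}*u_1*v_2*w_1 = -2*-3*3*1 = 18  (running total: -6)
T_{122}*u_1*v_2*w_2 = 2*-3*3*2 = -36  (running total: -42)
T_{211}*u_2*v_1*w_1 = -3*4*1*1 = -12  (running total: -54)
T_{212}*u_2*v_1*w_2 = 2*4*1*2 = 16  (running total: -38)
T_{221}*u_2*v_2*w_1 = 3*4*3*1 = 36  (running total: -2)
T_{222}*u_2*v_2*w_2 = -3*4*3*2 = -72  (running total: -74)
S = -74

-74


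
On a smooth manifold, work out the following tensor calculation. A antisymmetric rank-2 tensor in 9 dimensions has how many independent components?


A antisymmetric rank-2 tensor in d dimensions has d(d-1)/2 independent components.
d = 9
d(d-1)/2 = 9 * 8 / 2 = 72 / 2 = 36

36


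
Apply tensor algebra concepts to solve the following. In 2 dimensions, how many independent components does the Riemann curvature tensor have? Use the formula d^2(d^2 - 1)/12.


The Riemann tensor in d dimensions has d^2(d^2 - 1)/12 independent components.
d = 2, so d^2 = 4
d^2 - 1 = 3
d^2(d^2 - 1) = 4 * 3 = 12
Divide by 12: 12 / 12 = 1

1


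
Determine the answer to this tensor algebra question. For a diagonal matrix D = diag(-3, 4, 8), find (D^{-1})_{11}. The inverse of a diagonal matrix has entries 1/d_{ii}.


For a diagonal matrix, the inverse has entries (D^{-1})_{ii} = 1/d_{ii}.
The diagonal entries are: d_{11} = -3, d_{22} = 4, d_{33} = 8
We need (D^{-1})_{11} = 1/d_{11} = 1/-3 = -1/3

-1/3


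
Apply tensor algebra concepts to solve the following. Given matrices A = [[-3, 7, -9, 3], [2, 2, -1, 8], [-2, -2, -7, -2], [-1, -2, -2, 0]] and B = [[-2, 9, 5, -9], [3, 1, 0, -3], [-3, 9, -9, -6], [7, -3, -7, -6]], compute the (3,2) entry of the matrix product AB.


(AB)_{ij} = sum_k A_{ik} B_{kj}.
For i=3, j=2:
A_{31} * B_{12} = -2 * 9 = -18
A_{32} * B_{22} = -2 * 1 = -2
A_{33} * B_{32} = -7 * 9 = -63
A_{34} * B_{42} = -2 * -3 = 6
Sum = -18 + -2 + -63 + 6 = -77

-77


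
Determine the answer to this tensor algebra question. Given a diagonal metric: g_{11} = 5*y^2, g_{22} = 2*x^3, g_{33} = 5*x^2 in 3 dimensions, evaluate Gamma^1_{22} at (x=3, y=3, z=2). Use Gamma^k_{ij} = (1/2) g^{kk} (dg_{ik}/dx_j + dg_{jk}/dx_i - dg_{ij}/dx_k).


For a diagonal metric, Gamma^k_{ij} = (1/2) g^{kk} (dg_{ik}/dx_j + dg_{jk}/dx_i - dg_{ij}/dx_k).
The metric is diagonal, so g_{ab} = 0 for a != b.
At the given point: g_{11} = 45, g_{22} = 54, g_{33} = 45
g^{11} = 1/45
dg_{21}/dx_2 = 0 (off-diagonal)
dg_{21}/dx_2 = 0 (off-diagonal)
dg_{22}/dx_1 = dg_{22}/dx_1 = 54
Numerator = 0 + 0 - 54 = -54
Gamma^1_{22} = -54 / (2 * 45) = -3/5

-3/5


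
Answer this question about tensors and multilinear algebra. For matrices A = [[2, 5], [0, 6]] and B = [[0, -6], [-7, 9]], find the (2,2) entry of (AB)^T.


(AB)^T_{ij} = (AB)_{ji} = sum_k A_{jk} B_{ki}.
For i=2, j=2 we need (AB)_{22}:
A_{21} * B_{12} = 0 * -6 = 0
A_{22} * B_{22} = 6 * 9 = 54
Sum = 0 + 54 = 54

54


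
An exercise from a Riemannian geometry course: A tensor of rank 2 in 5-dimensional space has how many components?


The number of components of a rank-r tensor in d dimensions is d^r.
Here d = 5 and r = 2.
5^2 = 25

25


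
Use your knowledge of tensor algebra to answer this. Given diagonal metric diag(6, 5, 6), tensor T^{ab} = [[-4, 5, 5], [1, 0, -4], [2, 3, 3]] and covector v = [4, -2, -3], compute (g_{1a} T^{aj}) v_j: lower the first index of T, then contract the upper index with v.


Step 1: lower the first index. For a diagonal metric, g_{ia} T^{aj} = g_{ii} T^{ij} (no sum on i).
g_{11} = 6
S_1{}^1 = 6 * T^{11} = 6 * -4 = -24
S_1{}^2 = 6 * T^{12} = 6 * 5 = 30
S_1{}^3 = 6 * T^{13} = 6 * 5 = 30
Step 2: contract S_1{}^j with v_j.
S_1{}^1 * v_1 = -24 * 4 = -96
S_1{}^2 * v_2 = 30 * -2 = -60
S_1{}^3 * v_3 = 30 * -3 = -90
Result = -96 + -60 + -90 = -246

-246


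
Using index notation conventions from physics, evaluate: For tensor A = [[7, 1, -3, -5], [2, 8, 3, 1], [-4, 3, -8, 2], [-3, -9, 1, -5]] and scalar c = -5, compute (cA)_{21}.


Scalar multiplication: (cA)_{ij} = c * A_{ij}.
c = -5
A_{21} = 2
(cA)_{21} = -5 * 2 = -10

-10


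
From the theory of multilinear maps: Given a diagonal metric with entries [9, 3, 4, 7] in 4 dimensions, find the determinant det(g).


For a diagonal metric, the determinant is the product of diagonal entries.
Diagonal entries: 9, 3, 4, 7
det(g) = 9 * 3 * 4 * 7 = 756

756


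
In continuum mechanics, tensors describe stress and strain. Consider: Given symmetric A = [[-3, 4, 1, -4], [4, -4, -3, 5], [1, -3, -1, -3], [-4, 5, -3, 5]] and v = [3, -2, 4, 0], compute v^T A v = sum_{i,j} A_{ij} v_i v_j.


First compute Av:
(Av)_1 = -3*3 + 4*-2 + 1*4 + -4*0 = -13
(Av)_2 = 4*3 + -4*-2 + -3*4 + 5*0 = 8
(Av)_3 = 1*3 + -3*-2 + -1*4 + -3*0 = 5
(Av)_4 = -4*3 + 5*-2 + -3*4 + 5*0 = -34
Av = [-13, 8, 5, -34]
Then v^T (Av) = 3*-13 + -2*8 + 4*5 + 0*-34
= -39 + -16 + 20 + 0 = -35

-35


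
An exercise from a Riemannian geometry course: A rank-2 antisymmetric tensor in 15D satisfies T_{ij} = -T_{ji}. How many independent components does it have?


An antisymmetric rank-2 tensor satisfies A_{ij} = -A_{ji}, so diagonal entries are zero.
The independent components are the upper-triangular entries: C(n, 2) = n(n-1)/2.
n = 15
C(15, 2) = 15 * 14 / 2 = 210 / 2 = 105

105


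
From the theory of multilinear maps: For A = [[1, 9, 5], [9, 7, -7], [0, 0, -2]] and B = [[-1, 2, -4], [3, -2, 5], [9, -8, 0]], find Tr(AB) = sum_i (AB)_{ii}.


Tr(AB) = sum_i (AB)_{ii} where (AB)_{ii} = sum_k A_{ik} B_{ki}.
(AB)_{11} = 1*-1 + 9*3 + 5*9 = 71
(AB)_{22} = 9*2 + 7*-2 + -7*-8 = 60
(AB)_{33} = 0*-4 + 0*5 + -2*0 = 0
Tr(AB) = 71 + 60 + 0 = 131

131


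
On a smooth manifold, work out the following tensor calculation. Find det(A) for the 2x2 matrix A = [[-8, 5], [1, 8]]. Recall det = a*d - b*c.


For a 2x2 matrix [[a, b], [c, d]], det = a*d - b*c.
a = -8, b = 5, c = 1, d = 8
a*d = -8 * 8 = -64
b*c = 5 * 1 = 5
det = -64 - 5 = -69

-69


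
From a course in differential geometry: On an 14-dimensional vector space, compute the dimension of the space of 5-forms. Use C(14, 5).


The dimension of the space of p-forms on an n-dimensional space is C(n, p).
n = 14, p = 5
C(14, 5) = 14! / (5! * 9!) = 2002

2002


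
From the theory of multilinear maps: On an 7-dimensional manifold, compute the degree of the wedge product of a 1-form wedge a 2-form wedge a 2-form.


The degree of a wedge product is the sum of the degrees of the individual forms.
Degrees: 1, 2, 2
Total degree = 1 + 2 + 2 = 5

5


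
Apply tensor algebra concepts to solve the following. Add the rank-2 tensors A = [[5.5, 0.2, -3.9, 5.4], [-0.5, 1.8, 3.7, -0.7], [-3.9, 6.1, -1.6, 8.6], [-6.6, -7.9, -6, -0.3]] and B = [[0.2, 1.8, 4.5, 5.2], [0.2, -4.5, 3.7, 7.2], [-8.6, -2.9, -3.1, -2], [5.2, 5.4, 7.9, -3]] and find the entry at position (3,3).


Tensor addition is component-wise: (A + B)_{ij} = A_{ij} + B_{ij}.
A_{33} = -1.6
B_{33} = -3.1
(A + B)_{33} = -1.6 + -3.1 = -4.7

-4.7


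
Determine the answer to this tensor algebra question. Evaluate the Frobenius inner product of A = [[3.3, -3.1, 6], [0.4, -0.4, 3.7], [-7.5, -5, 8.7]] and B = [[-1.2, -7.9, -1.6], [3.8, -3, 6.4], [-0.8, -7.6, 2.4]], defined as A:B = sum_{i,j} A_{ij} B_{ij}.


A:B = sum over all i,j of A_{ij} * B_{ij}.
Row 1: 3.3*-1.2=-3.96, -3.1*-7.9=24.49, 6*-1.6=-9.6 => row sum = 10.93
Row 2: 0.4*3.8=1.52, -0.4*-3=1.2, 3.7*6.4=23.68 => row sum = 26.4
Row 3: -7.5*-0.8=6, -5*-7.6=38, 8.7*2.4=20.88 => row sum = 64.88
Total = 10.93 + 26.4 + 64.88 = 102.21

102.21


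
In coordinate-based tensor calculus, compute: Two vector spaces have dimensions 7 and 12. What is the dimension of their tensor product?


The dimension of a tensor product is the product of dimensions.
dim(V) = 7, dim(W) = 12
dim(V (x) W) = 7 * 12 = 84

84


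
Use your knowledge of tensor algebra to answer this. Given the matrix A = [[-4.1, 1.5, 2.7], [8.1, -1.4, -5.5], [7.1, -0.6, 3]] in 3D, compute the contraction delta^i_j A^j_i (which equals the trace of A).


The contraction (trace) of a rank-2 tensor is the sum of its diagonal elements.
Diagonal entries: A[1,1] = -4.1, A[2,2] = -1.4, A[3,3] = 3
Tr(A) = -4.1 + -1.4 + 3 = -2.5

-2.5


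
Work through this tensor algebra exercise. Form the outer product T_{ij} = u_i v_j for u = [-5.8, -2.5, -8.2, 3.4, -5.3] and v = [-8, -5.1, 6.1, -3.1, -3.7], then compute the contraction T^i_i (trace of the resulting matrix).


The outer product gives T_{ij} = u_i v_j.
The trace (contraction) is Tr(T) = sum_i T_{ii} = sum_i u_i v_i.
Diagonal entries:
T_{11} = u_1 * v_1 = -5.8 * -8 = 46.4
T_{22} = u_2 * v_2 = -2.5 * -5.1 = 12.75
T_{33} = u_3 * v_3 = -8.2 * 6.1 = -50.02
T_{44} = u_4 * v_4 = 3.4 * -3.1 = -10.54
T_{55} = u_5 * v_5 = -5.3 * -3.7 = 19.61
Tr(T) = 46.4 + 12.75 + -50.02 + -10.54 + 19.61 = 18.2

18.2


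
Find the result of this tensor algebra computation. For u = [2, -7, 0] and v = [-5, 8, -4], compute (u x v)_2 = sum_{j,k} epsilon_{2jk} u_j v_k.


(u x v)_2 = sum_{j,k} epsilon_{2jk} u_j v_k. Only permutations of (1,2,3) contribute; the two non-zero terms are:
eps_{213} u_1 v_3 = -1 * 2 * -4 = 8
eps_{231} u_3 v_1 = 1 * 0 * -5 = 0
(u x v)_2 = 8

8


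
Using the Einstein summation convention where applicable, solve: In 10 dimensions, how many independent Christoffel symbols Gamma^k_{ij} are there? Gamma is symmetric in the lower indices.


Christoffel symbols Gamma^k_{ij} are symmetric in i,j, so there are d * d(d+1)/2 independent symbols.
d = 10
d(d+1)/2 = 10 * 11 / 2 = 55
Total = 10 * 55 = 550

550


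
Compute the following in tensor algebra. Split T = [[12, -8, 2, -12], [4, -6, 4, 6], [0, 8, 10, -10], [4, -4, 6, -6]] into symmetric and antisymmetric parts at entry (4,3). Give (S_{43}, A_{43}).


T_{43} = 6
T_{34} = -10
S_{43} = (6 + -10)/2 = -4/2 = -2
A_{43} = (6 - -10)/2 = 16/2 = 8
Check: S + A = -2 + 8 = 6 = T_{43}.

(-2, 8)


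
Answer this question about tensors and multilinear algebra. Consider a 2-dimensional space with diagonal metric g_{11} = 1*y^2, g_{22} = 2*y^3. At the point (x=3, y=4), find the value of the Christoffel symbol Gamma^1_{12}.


For a diagonal metric, Gamma^k_{ij} = (1/2) g^{kk} (dg_{ik}/dx_j + dg_{jk}/dx_i - dg_{ij}/dx_k).
The metric is diagonal, so g_{ab} = 0 for a != b.
At the given point: g_{11} = 16, g_{22} = 128
g^{11} = 1/16
dg_{11}/dx_2 = dg_{11}/dx_2 = 8
dg_{21}/dx_1 = 0 (off-diagonal)
dg_{12}/dx_1 = 0 (off-diagonal)
Numerator = 8 + 0 - 0 = 8
Gamma^1_{12} = 8 / (2 * 16) = 1/4

1/4


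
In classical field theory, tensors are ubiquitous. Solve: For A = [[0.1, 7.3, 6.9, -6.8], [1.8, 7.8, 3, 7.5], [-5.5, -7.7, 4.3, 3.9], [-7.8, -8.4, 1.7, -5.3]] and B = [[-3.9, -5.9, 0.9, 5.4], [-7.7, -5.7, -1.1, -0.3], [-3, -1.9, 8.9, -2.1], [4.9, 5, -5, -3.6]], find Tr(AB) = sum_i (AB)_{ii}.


Tr(AB) = sum_i (AB)_{ii} where (AB)_{ii} = sum_k A_{ik} B_{ki}.
(AB)_{11} = 0.1*-3.9 + 7.3*-7.7 + 6.9*-3 + -6.8*4.9 = -110.62
(AB)_{22} = 1.8*-5.9 + 7.8*-5.7 + 3*-1.9 + 7.5*5 = -23.28
(AB)_{33} = -5.5*0.9 + -7.7*-1.1 + 4.3*8.9 + 3.9*-5 = 22.29
(AB)_{44} = -7.8*5.4 + -8.4*-0.3 + 1.7*-2.1 + -5.3*-3.6 = -24.09
Tr(AB) = -110.62 + -23.28 + 22.29 + -24.09 = -135.7

-135.7


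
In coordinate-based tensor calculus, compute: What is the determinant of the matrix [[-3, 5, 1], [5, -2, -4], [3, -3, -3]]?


Expanding along the first row, det(A) = a11*M_11 - a12*M_12 + a13*M_13, where M_1j is the (1,j) minor.
Minor M_11 = -2*-3 - -4*-3 = -6
Minor M_12 = 5*-3 - -4*3 = -3
Minor M_13 = 5*-3 - -2*3 = -9
det = -3*(-6) - 5*(-3) + 1*(-9)
    = 18 - -15 + -9
    = 24

24


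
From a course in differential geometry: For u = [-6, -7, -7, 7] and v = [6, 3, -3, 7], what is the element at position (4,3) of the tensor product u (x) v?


The outer product entry T_{ij} = u_i * v_j.
We need i=4, j=3.
u_4 = 7, v_3 = -3
T_{4,3} = 7 * -3 = -21

-21


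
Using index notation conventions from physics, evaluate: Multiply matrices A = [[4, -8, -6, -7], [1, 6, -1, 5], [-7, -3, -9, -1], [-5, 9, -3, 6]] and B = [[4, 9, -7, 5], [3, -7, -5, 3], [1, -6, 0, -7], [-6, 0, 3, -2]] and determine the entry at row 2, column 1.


(AB)_{ij} = sum_k A_{ik} B_{kj}.
For i=2, j=1:
A_{21} * B_{11} = 1 * 4 = 4
A_{22} * B_{21} = 6 * 3 = 18
A_{23} * B_{31} = -1 * 1 = -1
A_{24} * B_{41} = 5 * -6 = -30
Sum = 4 + 18 + -1 + -30 = -9

-9


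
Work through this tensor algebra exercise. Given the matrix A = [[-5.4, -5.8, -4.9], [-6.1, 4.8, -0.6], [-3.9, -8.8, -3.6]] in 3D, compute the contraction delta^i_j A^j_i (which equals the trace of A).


The contraction (trace) of a rank-2 tensor is the sum of its diagonal elements.
Diagonal entries: A[1,1] = -5.4, A[2,2] = 4.8, A[3,3] = -3.6
Tr(A) = -5.4 + 4.8 + -3.6 = -4.2

-4.2


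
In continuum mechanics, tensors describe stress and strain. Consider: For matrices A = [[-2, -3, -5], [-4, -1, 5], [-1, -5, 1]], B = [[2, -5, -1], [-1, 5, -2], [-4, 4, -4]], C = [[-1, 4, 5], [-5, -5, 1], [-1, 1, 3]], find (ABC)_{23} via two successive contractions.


(ABC)_{23} = sum_m (AB)_{2m} C_{m3}. First compute row 2 of AB.
(AB)_{21} = -4*2 + -1*-1 + 5*-4 = -27
(AB)_{22} = -4*-5 + -1*5 + 5*4 = 35
(AB)_{23} = -4*-1 + -1*-2 + 5*-4 = -14
Now contract with column 3 of C:
(AB)_{21} * C_{13} = -27 * 5 = -135
(AB)_{22} * C_{23} = 35 * 1 = 35
(AB)_{23} * C_{33} = -14 * 3 = -42
(ABC)_{23} = -135 + 35 + -42 = -142

-142


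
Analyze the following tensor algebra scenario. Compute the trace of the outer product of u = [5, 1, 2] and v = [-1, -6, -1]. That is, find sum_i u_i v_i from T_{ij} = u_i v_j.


The outer product gives T_{ij} = u_i v_j.
The trace (contraction) is Tr(T) = sum_i T_{ii} = sum_i u_i v_i.
Diagonal entries:
T_{11} = u_1 * v_1 = 5 * -1 = -5
T_{22} = u_2 * v_2 = 1 * -6 = -6
T_{33} = u_3 * v_3 = 2 * -1 = -2
Tr(T) = -5 + -6 + -2 = -13

-13


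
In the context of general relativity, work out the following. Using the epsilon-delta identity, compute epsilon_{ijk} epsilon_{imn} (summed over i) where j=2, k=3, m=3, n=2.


Using the identity: epsilon_{ijk} epsilon_{imn} = delta_{jm} delta_{kn} - delta_{jn} delta_{km}.
delta_{23} = 0
delta_{32} = 0
delta_{22} = 1
delta_{33} = 1
Result = 0 * 0 - 1 * 1 = 0 - 1 = -1

-1


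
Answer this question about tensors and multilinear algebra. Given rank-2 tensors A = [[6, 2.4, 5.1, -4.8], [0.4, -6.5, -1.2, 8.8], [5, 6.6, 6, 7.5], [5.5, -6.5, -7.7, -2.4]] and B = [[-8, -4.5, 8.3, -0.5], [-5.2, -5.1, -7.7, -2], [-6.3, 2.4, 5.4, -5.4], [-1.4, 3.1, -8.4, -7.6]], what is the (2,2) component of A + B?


Tensor addition is component-wise: (A + B)_{ij} = A_{ij} + B_{ij}.
A_{22} = -6.5
B_{22} = -5.1
(A + B)_{22} = -6.5 + -5.1 = -11.6

-11.6


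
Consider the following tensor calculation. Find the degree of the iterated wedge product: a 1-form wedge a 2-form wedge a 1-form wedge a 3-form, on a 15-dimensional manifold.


The degree of a wedge product is the sum of the degrees of the individual forms.
Degrees: 1, 2, 1, 3
Total degree = 1 + 2 + 1 + 3 = 7

7


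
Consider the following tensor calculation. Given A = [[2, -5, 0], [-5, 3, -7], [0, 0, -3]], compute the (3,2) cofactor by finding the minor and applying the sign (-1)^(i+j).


To find cofactor C_{32}, delete row 3 and column 2.
The resulting 2x2 submatrix is: [[2, 0], [-5, -7]]
Minor M_{32} = 2*-7 - 0*-5
  = -14 - 0 = -14
Sign = (-1)^(3+2) = (-1)^5 = -1
Cofactor C_{32} = -1 * -14 = 14

14


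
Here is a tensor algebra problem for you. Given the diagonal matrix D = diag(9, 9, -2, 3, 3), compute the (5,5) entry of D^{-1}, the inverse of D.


For a diagonal matrix, the inverse has entries (D^{-1})_{ii} = 1/d_{ii}.
The diagonal entries are: d_{11} = 9, d_{22} = 9, d_{33} = -2, d_{44} = 3, d_{55} = 3
We need (D^{-1})_{55} = 1/d_{55} = 1/3 = 1/3

1/3


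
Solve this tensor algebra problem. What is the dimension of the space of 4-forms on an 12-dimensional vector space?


The dimension of the space of p-forms on an n-dimensional space is C(n, p).
n = 12, p = 4
C(12, 4) = 12! / (4! * 8!) = 495

495


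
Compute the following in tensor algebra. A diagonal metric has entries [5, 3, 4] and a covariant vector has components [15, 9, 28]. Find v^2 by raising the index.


To raise an index with a diagonal metric: v^i = v_i / g_{ii}.
For index 2: v_2 = 9, g_{22} = 3
v^2 = 9 / 3 = 3

3


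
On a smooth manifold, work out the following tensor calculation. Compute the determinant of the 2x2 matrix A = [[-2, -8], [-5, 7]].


For a 2x2 matrix [[a, b], [c, d]], det = a*d - b*c.
a = -2, b = -8, c = -5, d = 7
a*d = -2 * 7 = -14
b*c = -8 * -5 = 40
det = -14 - 40 = -54

-54


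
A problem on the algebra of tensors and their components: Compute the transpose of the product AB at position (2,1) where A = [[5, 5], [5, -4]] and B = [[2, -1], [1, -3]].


(AB)^T_{ij} = (AB)_{ji} = sum_k A_{jk} B_{ki}.
For i=2, j=1 we need (AB)_{12}:
A_{11} * B_{12} = 5 * -1 = -5
A_{12} * B_{22} = 5 * -3 = -15
Sum = -5 + -15 = -20

-20


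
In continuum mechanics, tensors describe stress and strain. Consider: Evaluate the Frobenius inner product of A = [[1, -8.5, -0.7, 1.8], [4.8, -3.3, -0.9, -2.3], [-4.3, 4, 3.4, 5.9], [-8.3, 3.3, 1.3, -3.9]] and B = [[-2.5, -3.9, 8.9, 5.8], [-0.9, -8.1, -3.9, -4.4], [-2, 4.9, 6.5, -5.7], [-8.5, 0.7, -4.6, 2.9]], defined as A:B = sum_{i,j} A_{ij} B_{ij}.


A:B = sum over all i,j of A_{ij} * B_{ij}.
Row 1: 1*-2.5=-2.5, -8.5*-3.9=33.15, -0.7*8.9=-6.23, 1.8*5.8=10.44 => row sum = 34.86
Row 2: 4.8*-0.9=-4.32, -3.3*-8.1=26.73, -0.9*-3.9=3.51, -2.3*-4.4=10.12 => row sum = 36.04
Row 3: -4.3*-2=8.6, 4*4.9=19.6, 3.4*6.5=22.1, 5.9*-5.7=-33.63 => row sum = 16.67
Row 4: -8.3*-8.5=70.55, 3.3*0.7=2.31, 1.3*-4.6=-5.98, -3.9*2.9=-11.31 => row sum = 55.57
Total = 34.86 + 36.04 + 16.67 + 55.57 = 143.14

143.14


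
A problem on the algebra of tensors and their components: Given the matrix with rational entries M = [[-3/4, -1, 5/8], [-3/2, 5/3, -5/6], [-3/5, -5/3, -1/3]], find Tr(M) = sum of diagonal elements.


The trace is the sum of diagonal entries.
Diagonal: M[1,1] = -3/4, M[2,2] = 5/3, M[3,3] = -1/3
Tr(M) = -3/4 + 5/3 + -1/3
Computing step by step:
After adding M[1,1]: -3/4
After adding M[2,2]: 11/12
After adding M[3,3]: 7/12
Tr(M) = 7/12

7/12


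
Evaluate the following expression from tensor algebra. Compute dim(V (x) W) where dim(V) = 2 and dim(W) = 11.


The dimension of a tensor product is the product of dimensions.
dim(V) = 2, dim(W) = 11
dim(V (x) W) = 2 * 11 = 22

22


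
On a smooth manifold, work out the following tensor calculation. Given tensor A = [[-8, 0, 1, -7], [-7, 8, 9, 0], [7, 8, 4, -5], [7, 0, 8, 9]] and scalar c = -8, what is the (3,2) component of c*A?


Scalar multiplication: (cA)_{ij} = c * A_{ij}.
c = -8
A_{32} = 8
(cA)_{32} = -8 * 8 = -64

-64


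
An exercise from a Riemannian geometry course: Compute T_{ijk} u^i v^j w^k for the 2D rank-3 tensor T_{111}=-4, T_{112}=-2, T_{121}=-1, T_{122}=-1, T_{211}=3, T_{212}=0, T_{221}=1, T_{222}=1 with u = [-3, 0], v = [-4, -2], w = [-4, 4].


S = sum over i,j,k of T_{ijk} u_i v_j w_k. Expanding all 8 terms:
T_{111}*u_1*v_1*w_1 = -4*-3*-4*-4 = 192  (running total: 192)
T_{112}*u_1*v_1*w_2 = -2*-3*-4*4 = -96  (running total: 96)
T_{121}*u_1*v_2*w_1 = -1*-3*-2*-4 = 24  (running total: 120)
T_{122}*u_1*v_2*w_2 = -1*-3*-2*4 = -24  (running total: 96)
T_{211}*u_2*v_1*w_1 = 3*0*-4*-4 = 0  (running total: 96)
T_{212}*u_2*v_1*w_2 = 0*0*-4*4 = 0  (running total: 96)
T_{221}*u_2*v_2*w_1 = 1*0*-2*-4 = 0  (running total: 96)
T_{222}*u_2*v_2*w_2 = 1*0*-2*4 = 0  (running total: 96)
S = 96

96


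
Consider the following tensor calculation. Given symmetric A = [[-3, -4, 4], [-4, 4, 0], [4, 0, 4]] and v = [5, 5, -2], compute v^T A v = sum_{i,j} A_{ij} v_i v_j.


First compute Av:
(Av)_1 = -3*5 + -4*5 + 4*-2 = -43
(Av)_2 = -4*5 + 4*5 + 0*-2 = 0
(Av)_3 = 4*5 + 0*5 + 4*-2 = 12
Av = [-43, 0, 12]
Then v^T (Av) = 5*-43 + 5*0 + -2*12
= -215 + 0 + -24 = -239

-239


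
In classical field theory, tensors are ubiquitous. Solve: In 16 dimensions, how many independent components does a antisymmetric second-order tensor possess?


A antisymmetric rank-2 tensor in d dimensions has d(d-1)/2 independent components.
d = 16
d(d-1)/2 = 16 * 15 / 2 = 240 / 2 = 120

120


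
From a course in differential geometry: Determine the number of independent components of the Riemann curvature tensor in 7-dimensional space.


The Riemann tensor in d dimensions has d^2(d^2 - 1)/12 independent components.
d = 7, so d^2 = 49
d^2 - 1 = 48
d^2(d^2 - 1) = 49 * 48 = 2352
Divide by 12: 2352 / 12 = 196

196


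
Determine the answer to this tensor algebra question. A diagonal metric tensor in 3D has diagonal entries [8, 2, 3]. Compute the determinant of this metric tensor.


For a diagonal metric, the determinant is the product of diagonal entries.
Diagonal entries: 8, 2, 3
det(g) = 8 * 2 * 3 = 48

48


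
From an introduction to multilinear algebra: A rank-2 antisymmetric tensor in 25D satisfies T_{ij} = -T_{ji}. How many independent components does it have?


An antisymmetric rank-2 tensor satisfies A_{ij} = -A_{ji}, so diagonal entries are zero.
The independent components are the upper-triangular entries: C(n, 2) = n(n-1)/2.
n = 25
C(25, 2) = 25 * 24 / 2 = 600 / 2 = 300

300


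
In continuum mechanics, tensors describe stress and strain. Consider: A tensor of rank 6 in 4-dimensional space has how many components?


The number of components of a rank-r tensor in d dimensions is d^r.
Here d = 4 and r = 6.
4^6 = 4096

4096


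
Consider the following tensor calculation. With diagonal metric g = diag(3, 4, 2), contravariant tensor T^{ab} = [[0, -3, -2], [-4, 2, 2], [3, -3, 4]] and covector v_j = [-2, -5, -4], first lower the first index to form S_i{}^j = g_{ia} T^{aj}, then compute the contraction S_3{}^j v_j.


Step 1: lower the first index. For a diagonal metric, g_{ia} T^{aj} = g_{ii} T^{ij} (no sum on i).
g_{33} = 2
S_3{}^1 = 2 * T^{31} = 2 * 3 = 6
S_3{}^2 = 2 * T^{32} = 2 * -3 = -6
S_3{}^3 = 2 * T^{33} = 2 * 4 = 8
Step 2: contract S_3{}^j with v_j.
S_3{}^1 * v_1 = 6 * -2 = -12
S_3{}^2 * v_2 = -6 * -5 = 30
S_3{}^3 * v_3 = 8 * -4 = -32
Result = -12 + 30 + -32 = -14

-14


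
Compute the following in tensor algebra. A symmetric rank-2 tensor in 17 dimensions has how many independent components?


A symmetric rank-2 tensor in d dimensions has d(d+1)/2 independent components.
d = 17
d(d+1)/2 = 17 * 18 / 2 = 306 / 2 = 153

153


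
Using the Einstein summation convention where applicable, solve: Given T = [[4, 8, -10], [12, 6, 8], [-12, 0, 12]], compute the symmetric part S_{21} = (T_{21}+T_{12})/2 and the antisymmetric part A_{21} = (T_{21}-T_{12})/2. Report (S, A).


T_{21} = 12
T_{12} = 8
S_{21} = (12 + 8)/2 = 20/2 = 10
A_{21} = (12 - 8)/2 = 4/2 = 2
Check: S + A = 10 + 2 = 12 = T_{21}.

(10, 2)


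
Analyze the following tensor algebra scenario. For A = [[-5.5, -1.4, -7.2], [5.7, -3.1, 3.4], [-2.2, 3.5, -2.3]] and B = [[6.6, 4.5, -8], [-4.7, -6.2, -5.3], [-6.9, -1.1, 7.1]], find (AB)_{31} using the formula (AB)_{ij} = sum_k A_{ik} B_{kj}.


(AB)_{ij} = sum_k A_{ik} B_{kj}.
For i=3, j=1:
A_{31} * B_{11} = -2.2 * 6.6 = -14.52
A_{32} * B_{21} = 3.5 * -4.7 = -16.45
A_{33} * B_{31} = -2.3 * -6.9 = 15.87
Sum = -14.52 + -16.45 + 15.87 = -15.1

-15.1


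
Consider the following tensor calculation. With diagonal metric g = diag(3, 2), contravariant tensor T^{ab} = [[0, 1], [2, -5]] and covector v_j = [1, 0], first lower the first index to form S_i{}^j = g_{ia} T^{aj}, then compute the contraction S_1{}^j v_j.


Step 1: lower the first index. For a diagonal metric, g_{ia} T^{aj} = g_{ii} T^{ij} (no sum on i).
g_{11} = 3
S_1{}^1 = 3 * T^{11} = 3 * 0 = 0
S_1{}^2 = 3 * T^{12} = 3 * 1 = 3
Step 2: contract S_1{}^j with v_j.
S_1{}^1 * v_1 = 0 * 1 = 0
S_1{}^2 * v_2 = 3 * 0 = 0
Result = 0 + 0 = 0

0


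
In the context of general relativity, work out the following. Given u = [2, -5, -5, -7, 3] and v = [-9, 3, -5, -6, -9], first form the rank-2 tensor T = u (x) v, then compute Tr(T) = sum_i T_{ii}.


The outer product gives T_{ij} = u_i v_j.
The trace (contraction) is Tr(T) = sum_i T_{ii} = sum_i u_i v_i.
Diagonal entries:
T_{11} = u_1 * v_1 = 2 * -9 = -18
T_{22} = u_2 * v_2 = -5 * 3 = -15
T_{33} = u_3 * v_3 = -5 * -5 = 25
T_{44} = u_4 * v_4 = -7 * -6 = 42
T_{55} = u_5 * v_5 = 3 * -9 = -27
Tr(T) = -18 + -15 + 25 + 42 + -27 = 7

7


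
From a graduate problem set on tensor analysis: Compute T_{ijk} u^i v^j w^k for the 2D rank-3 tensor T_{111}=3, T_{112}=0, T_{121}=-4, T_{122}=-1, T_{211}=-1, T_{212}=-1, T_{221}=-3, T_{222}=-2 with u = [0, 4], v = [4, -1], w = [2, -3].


S = sum over i,j,k of T_{ijk} u_i v_j w_k. Expanding all 8 terms:
T_{111}*u_1*v_1*w_1 = 3*0*4*2 = 0  (running total: 0)
T_{112}*u_1*v_1*w_2 = 0*0*4*-3 = 0  (running total: 0)
T_{121}*u_1*v_2*w_1 = -4*0*-1*2 = 0  (running total: 0)
T_{122}*u_1*v_2*w_2 = -1*0*-1*-3 = 0  (running total: 0)
T_{211}*u_2*v_1*w_1 = -1*4*4*2 = -32  (running total: -32)
T_{212}*u_2*v_1*w_2 = -1*4*4*-3 = 48  (running total: 16)
T_{221}*u_2*v_2*w_1 = -3*4*-1*2 = 24  (running total: 40)
T_{222}*u_2*v_2*w_2 = -2*4*-1*-3 = -24  (running total: 16)
S = 16

16


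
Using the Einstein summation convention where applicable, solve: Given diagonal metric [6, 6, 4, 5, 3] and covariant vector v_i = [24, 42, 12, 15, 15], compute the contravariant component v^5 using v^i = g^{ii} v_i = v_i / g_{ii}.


To raise an index with a diagonal metric: v^i = v_i / g_{ii}.
For index 5: v_5 = 15, g_{55} = 3
v^5 = 15 / 3 = 5

5


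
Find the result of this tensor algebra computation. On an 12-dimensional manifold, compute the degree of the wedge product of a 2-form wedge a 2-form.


The degree of a wedge product is the sum of the degrees of the individual forms.
Degrees: 2, 2
Total degree = 2 + 2 = 4

4


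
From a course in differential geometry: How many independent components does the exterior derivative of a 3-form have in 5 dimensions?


The exterior derivative of a p-form is a (p+1)-form.
Its number of independent components is C(n, p+1).
n = 5, p+1 = 4
C(5, 4) = 5

5


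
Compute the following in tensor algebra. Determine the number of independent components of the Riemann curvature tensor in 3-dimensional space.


The Riemann tensor in d dimensions has d^2(d^2 - 1)/12 independent components.
d = 3, so d^2 = 9
d^2 - 1 = 8
d^2(d^2 - 1) = 9 * 8 = 72
Divide by 12: 72 / 12 = 6

6


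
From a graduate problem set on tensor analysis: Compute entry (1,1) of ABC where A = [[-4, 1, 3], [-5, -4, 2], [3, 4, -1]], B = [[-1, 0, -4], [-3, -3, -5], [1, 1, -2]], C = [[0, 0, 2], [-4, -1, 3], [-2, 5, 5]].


(ABC)_{11} = sum_m (AB)_{1m} C_{m1}. First compute row 1 of AB.
(AB)_{11} = -4*-1 + 1*-3 + 3*1 = 4
(AB)_{12} = -4*0 + 1*-3 + 3*1 = 0
(AB)_{13} = -4*-4 + 1*-5 + 3*-2 = 5
Now contract with column 1 of C:
(AB)_{11} * C_{11} = 4 * 0 = 0
(AB)_{12} * C_{21} = 0 * -4 = 0
(AB)_{13} * C_{31} = 5 * -2 = -10
(ABC)_{11} = 0 + 0 + -10 = -10

-10


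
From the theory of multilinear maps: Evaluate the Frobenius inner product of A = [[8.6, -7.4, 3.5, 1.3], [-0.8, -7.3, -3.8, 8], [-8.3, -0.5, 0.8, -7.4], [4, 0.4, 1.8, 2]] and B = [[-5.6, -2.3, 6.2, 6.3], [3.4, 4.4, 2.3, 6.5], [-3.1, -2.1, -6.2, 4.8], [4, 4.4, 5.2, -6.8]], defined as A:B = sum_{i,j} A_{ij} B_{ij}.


A:B = sum over all i,j of A_{ij} * B_{ij}.
Row 1: 8.6*-5.6=-48.16, -7.4*-2.3=17.02, 3.5*6.2=21.7, 1.3*6.3=8.19 => row sum = -1.25
Row 2: -0.8*3.4=-2.72, -7.3*4.4=-32.12, -3.8*2.3=-8.74, 8*6.5=52 => row sum = 8.42
Row 3: -8.3*-3.1=25.73, -0.5*-2.1=1.05, 0.8*-6.2=-4.96, -7.4*4.8=-35.52 => row sum = -13.7
Row 4: 4*4=16, 0.4*4.4=1.76, 1.8*5.2=9.36, 2*-6.8=-13.6 => row sum = 13.52
Total = -1.25 + 8.42 + -13.7 + 13.52 = 6.99

6.99


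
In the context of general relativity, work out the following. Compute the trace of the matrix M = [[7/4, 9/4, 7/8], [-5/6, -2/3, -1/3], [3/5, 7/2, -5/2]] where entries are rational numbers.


The trace is the sum of diagonal entries.
Diagonal: M[1,1] = 7/4, M[2,2] = -2/3, M[3,3] = -5/2
Tr(M) = 7/4 + -2/3 + -5/2
Computing step by step:
After adding M[1,1]: 7/4
After adding M[2,2]: 13/12
After adding M[3,3]: -17/12
Tr(M) = -17/12

-17/12


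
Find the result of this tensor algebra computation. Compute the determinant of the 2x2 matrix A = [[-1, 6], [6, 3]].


For a 2x2 matrix [[a, b], [c, d]], det = a*d - b*c.
a = -1, b = 6, c = 6, d = 3
a*d = -1 * 3 = -3
b*c = 6 * 6 = 36
det = -3 - 36 = -39

-39


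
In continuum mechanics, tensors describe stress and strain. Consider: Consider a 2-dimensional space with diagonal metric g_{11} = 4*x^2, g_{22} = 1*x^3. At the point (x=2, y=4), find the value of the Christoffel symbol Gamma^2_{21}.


For a diagonal metric, Gamma^k_{ij} = (1/2) g^{kk} (dg_{ik}/dx_j + dg_{jk}/dx_i - dg_{ij}/dx_k).
The metric is diagonal, so g_{ab} = 0 for a != b.
At the given point: g_{11} = 16, g_{22} = 8
g^{22} = 1/8
dg_{22}/dx_1 = dg_{22}/dx_1 = 12
dg_{12}/dx_2 = 0 (off-diagonal)
dg_{21}/dx_2 = 0 (off-diagonal)
Numerator = 12 + 0 - 0 = 12
Gamma^2_{21} = 12 / (2 * 8) = 3/4

3/4


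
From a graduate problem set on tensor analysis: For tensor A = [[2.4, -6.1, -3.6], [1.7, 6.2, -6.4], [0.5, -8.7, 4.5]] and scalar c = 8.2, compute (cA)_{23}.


Scalar multiplication: (cA)_{ij} = c * A_{ij}.
c = 8.2
A_{23} = -6.4
(cA)_{23} = 8.2 * -6.4 = -52.48

-52.48


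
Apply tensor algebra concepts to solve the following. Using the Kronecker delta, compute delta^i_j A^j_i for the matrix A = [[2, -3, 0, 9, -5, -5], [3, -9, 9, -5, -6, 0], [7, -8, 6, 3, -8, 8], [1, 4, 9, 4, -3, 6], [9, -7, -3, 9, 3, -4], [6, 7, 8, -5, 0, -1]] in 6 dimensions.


The contraction (trace) of a rank-2 tensor is the sum of its diagonal elements.
Diagonal entries: A[1,1] = 2, A[2,2] = -9, A[3,3] = 6, A[4,4] = 4, A[5,5] = 3, A[6,6] = -1
Tr(A) = 2 + -9 + 6 + 4 + 3 + -1 = 5

5


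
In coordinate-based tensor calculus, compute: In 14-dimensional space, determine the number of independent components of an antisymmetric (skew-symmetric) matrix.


An antisymmetric rank-2 tensor satisfies A_{ij} = -A_{ji}, so diagonal entries are zero.
The independent components are the upper-triangular entries: C(n, 2) = n(n-1)/2.
n = 14
C(14, 2) = 14 * 13 / 2 = 182 / 2 = 91

91


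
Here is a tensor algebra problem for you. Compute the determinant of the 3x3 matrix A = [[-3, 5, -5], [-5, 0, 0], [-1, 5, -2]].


Expanding along the first row, det(A) = a11*M_11 - a12*M_12 + a13*M_13, where M_1j is the (1,j) minor.
Minor M_11 = 0*-2 - 0*5 = 0
Minor M_12 = -5*-2 - 0*-1 = 10
Minor M_13 = -5*5 - 0*-1 = -25
det = -3*(0) - 5*(10) + -5*(-25)
    = 0 - 50 + 125
    = 75

75


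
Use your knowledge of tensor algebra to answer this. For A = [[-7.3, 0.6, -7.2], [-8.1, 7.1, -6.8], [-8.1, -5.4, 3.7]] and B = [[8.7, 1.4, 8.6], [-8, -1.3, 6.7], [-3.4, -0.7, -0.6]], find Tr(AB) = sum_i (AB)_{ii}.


Tr(AB) = sum_i (AB)_{ii} where (AB)_{ii} = sum_k A_{ik} B_{ki}.
(AB)_{11} = -7.3*8.7 + 0.6*-8 + -7.2*-3.4 = -43.83
(AB)_{22} = -8.1*1.4 + 7.1*-1.3 + -6.8*-0.7 = -15.81
(AB)_{33} = -8.1*8.6 + -5.4*6.7 + 3.7*-0.6 = -108.06
Tr(AB) = -43.83 + -15.81 + -108.06 = -167.7

-167.7
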